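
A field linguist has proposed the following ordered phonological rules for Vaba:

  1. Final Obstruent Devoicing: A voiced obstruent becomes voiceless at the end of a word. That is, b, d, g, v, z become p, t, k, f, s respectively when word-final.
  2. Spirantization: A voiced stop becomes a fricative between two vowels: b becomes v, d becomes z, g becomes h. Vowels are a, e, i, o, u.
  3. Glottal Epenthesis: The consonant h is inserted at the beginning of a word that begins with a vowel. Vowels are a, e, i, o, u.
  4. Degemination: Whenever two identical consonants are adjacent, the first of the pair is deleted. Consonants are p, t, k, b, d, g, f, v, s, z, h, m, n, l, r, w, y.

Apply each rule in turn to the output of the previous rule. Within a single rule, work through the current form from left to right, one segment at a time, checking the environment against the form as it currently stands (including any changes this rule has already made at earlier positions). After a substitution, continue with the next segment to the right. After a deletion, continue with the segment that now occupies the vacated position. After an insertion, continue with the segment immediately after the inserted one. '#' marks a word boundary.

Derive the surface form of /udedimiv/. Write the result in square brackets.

[huzezimif]

1 Final Obstruent Devoicing: [udedimiv] → [udedimif]
2 Spirantization: [udedimif] → [uzezimif]
3 Glottal Epenthesis: [uzezimif] → [huzezimif]
4 Degemination: no change — [huzezimif]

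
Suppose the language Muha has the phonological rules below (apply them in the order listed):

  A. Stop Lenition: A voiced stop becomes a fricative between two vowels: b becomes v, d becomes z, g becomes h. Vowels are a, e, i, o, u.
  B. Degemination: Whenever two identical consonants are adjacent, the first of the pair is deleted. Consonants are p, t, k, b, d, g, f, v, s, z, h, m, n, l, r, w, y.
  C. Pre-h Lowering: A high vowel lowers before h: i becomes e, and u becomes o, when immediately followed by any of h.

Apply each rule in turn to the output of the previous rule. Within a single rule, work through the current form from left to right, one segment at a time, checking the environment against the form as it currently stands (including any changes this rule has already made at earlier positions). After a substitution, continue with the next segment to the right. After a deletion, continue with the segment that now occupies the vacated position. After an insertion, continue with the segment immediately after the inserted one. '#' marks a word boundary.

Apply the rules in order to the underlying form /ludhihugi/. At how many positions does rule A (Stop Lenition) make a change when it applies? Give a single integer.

A Stop Lenition: [ludhihugi] → [ludhihuhi]
B Degemination: no change — [ludhihuhi]
C Pre-h Lowering: [ludhihuhi] → [ludhehohi]
Rule A changed 1 position(s).

1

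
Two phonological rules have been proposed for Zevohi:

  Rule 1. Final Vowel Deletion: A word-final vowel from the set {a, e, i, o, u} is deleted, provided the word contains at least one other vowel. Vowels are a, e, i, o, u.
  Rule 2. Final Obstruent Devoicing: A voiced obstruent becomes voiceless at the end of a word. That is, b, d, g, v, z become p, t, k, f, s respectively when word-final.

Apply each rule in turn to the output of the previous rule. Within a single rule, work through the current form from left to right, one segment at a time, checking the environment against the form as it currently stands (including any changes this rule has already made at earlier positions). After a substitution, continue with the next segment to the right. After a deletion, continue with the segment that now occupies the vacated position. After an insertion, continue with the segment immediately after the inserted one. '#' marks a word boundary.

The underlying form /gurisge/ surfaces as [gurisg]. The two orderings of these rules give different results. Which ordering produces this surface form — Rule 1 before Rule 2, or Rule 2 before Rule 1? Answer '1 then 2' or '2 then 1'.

Order 1 then 2:
  1 Final Vowel Deletion: [gurisge] → [gurisg]
  2 Final Obstruent Devoicing: [gurisg] → [gurisk]
  result: [gurisk]
Order 2 then 1:
  2 Final Obstruent Devoicing: no change — [gurisge]
  1 Final Vowel Deletion: [gurisge] → [gurisg]
  result: [gurisg]

2 then 1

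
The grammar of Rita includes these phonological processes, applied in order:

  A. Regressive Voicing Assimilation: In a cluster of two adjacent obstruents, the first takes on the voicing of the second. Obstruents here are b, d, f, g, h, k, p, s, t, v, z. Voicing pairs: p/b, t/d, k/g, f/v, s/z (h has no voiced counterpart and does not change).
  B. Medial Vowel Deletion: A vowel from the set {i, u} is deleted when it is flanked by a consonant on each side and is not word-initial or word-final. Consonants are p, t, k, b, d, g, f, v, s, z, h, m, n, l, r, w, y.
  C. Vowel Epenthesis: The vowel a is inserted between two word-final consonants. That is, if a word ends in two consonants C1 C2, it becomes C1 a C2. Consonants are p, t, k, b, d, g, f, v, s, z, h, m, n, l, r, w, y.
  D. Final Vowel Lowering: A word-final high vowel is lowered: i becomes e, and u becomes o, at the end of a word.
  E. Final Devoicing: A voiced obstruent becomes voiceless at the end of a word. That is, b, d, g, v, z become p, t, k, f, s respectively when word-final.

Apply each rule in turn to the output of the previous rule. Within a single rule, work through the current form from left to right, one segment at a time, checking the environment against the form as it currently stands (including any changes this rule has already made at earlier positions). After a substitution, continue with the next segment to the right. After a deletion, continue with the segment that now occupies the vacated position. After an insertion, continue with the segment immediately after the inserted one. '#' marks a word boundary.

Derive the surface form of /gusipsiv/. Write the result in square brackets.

A Regressive Voicing Assimilation: no change — [gusipsiv]
B Medial Vowel Deletion: [gusipsiv] → [gspsv]
C Vowel Epenthesis: [gspsv] → [gspsav]
D Final Vowel Lowering: no change — [gspsav]
E Final Devoicing: [gspsav] → [gspsaf]

[gspsaf]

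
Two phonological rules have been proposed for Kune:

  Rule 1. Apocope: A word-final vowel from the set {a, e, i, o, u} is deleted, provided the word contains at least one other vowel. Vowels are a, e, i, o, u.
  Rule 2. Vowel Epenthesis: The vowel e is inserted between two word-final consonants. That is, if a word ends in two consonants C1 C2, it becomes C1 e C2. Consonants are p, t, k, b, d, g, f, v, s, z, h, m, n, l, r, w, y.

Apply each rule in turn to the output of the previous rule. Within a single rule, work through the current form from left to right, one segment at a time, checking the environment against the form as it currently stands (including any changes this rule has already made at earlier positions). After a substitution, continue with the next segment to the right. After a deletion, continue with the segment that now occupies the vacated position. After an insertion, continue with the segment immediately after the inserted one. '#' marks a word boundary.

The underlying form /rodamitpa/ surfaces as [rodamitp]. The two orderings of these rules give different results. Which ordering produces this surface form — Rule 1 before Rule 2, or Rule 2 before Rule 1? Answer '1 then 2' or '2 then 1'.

2 then 1

Order 1 then 2:
  1 Apocope: [rodamitpa] → [rodamitp]
  2 Vowel Epenthesis: [rodamitp] → [rodamitep]
  result: [rodamitep]
Order 2 then 1:
  2 Vowel Epenthesis: no change — [rodamitpa]
  1 Apocope: [rodamitpa] → [rodamitp]
  result: [rodamitp]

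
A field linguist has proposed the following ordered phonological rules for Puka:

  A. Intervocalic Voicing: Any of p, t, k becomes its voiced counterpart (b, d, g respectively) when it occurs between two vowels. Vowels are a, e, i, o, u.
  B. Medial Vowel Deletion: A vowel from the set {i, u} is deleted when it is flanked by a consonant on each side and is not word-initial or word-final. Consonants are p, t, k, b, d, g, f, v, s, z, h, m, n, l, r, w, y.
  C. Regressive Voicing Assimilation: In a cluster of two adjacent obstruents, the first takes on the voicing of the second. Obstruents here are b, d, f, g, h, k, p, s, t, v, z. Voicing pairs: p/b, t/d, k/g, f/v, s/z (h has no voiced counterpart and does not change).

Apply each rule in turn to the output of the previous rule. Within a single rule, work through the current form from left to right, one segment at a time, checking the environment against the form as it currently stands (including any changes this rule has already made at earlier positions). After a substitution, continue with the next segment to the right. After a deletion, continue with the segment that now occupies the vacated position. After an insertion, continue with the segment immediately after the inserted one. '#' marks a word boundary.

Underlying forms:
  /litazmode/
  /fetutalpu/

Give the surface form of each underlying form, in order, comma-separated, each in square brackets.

/litazmode/:
  A Intervocalic Voicing: [litazmode] → [lidazmode]
  B Medial Vowel Deletion: [lidazmode] → [ldazmode]
  C Regressive Voicing Assimilation: no change — [ldazmode]
/fetutalpu/:
  A Intervocalic Voicing: [fetutalpu] → [fedudalpu]
  B Medial Vowel Deletion: [fedudalpu] → [feddalpu]
  C Regressive Voicing Assimilation: no change — [feddalpu]

[ldazmode], [feddalpu]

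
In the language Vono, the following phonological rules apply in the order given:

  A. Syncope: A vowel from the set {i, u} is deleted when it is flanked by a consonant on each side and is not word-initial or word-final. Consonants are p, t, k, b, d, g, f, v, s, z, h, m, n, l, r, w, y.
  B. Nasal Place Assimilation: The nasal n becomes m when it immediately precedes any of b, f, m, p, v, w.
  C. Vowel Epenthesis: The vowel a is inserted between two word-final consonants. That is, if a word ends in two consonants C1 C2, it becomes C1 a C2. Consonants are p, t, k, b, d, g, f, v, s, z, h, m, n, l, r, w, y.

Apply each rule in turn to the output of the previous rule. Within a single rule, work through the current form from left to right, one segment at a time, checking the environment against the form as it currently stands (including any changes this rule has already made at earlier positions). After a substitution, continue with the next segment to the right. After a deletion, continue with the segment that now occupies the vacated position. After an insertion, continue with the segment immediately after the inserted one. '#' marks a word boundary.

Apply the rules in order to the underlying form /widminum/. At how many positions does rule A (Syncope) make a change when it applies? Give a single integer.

3

A Syncope: [widminum] → [wdmnm]
B Nasal Place Assimilation: [wdmnm] → [wdmmm]
C Vowel Epenthesis: [wdmmm] → [wdmmam]
Rule A changed 3 position(s).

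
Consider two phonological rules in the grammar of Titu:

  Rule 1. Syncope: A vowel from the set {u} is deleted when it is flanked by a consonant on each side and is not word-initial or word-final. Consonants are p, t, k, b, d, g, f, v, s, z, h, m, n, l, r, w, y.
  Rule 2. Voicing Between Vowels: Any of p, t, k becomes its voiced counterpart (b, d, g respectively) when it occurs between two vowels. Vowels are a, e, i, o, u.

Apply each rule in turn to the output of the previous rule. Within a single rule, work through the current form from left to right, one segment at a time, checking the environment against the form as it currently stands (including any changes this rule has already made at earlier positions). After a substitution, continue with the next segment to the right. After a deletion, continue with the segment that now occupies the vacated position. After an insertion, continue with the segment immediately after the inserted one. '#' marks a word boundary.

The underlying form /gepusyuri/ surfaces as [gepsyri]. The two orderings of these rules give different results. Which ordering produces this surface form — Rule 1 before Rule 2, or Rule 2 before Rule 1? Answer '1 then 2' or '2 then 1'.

Order 1 then 2:
  1 Syncope: [gepusyuri] → [gepsyri]
  2 Voicing Between Vowels: no change — [gepsyri]
  result: [gepsyri]
Order 2 then 1:
  2 Voicing Between Vowels: [gepusyuri] → [gebusyuri]
  1 Syncope: [gebusyuri] → [gebsyri]
  result: [gebsyri]

1 then 2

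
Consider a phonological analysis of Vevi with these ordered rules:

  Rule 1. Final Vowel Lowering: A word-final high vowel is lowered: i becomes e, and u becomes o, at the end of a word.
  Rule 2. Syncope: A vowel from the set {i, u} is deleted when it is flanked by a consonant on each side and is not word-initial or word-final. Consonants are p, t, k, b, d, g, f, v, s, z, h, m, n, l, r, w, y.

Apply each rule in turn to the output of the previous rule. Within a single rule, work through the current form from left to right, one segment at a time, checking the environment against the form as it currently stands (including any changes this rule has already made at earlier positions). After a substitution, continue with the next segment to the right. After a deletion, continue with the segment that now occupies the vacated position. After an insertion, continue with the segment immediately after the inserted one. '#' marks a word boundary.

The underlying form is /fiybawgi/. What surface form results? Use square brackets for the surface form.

[fybawge]

Rule 1 Final Vowel Lowering: [fiybawgi] → [fiybawge]
Rule 2 Syncope: [fiybawge] → [fybawge]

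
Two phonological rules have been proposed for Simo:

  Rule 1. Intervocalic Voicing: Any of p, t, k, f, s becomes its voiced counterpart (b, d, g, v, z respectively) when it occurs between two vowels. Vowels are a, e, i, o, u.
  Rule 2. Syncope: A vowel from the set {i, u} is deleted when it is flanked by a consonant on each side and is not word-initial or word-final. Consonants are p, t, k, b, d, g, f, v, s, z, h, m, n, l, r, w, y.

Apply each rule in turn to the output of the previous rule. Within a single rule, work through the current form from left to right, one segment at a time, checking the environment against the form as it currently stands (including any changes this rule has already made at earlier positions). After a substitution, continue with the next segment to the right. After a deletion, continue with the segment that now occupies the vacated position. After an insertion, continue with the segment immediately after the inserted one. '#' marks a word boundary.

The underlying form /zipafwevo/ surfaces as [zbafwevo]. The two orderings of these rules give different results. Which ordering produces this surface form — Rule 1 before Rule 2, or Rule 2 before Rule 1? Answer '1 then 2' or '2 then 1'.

1 then 2

Order 1 then 2:
  1 Intervocalic Voicing: [zipafwevo] → [zibafwevo]
  2 Syncope: [zibafwevo] → [zbafwevo]
  result: [zbafwevo]
Order 2 then 1:
  2 Syncope: [zipafwevo] → [zpafwevo]
  1 Intervocalic Voicing: no change — [zpafwevo]
  result: [zpafwevo]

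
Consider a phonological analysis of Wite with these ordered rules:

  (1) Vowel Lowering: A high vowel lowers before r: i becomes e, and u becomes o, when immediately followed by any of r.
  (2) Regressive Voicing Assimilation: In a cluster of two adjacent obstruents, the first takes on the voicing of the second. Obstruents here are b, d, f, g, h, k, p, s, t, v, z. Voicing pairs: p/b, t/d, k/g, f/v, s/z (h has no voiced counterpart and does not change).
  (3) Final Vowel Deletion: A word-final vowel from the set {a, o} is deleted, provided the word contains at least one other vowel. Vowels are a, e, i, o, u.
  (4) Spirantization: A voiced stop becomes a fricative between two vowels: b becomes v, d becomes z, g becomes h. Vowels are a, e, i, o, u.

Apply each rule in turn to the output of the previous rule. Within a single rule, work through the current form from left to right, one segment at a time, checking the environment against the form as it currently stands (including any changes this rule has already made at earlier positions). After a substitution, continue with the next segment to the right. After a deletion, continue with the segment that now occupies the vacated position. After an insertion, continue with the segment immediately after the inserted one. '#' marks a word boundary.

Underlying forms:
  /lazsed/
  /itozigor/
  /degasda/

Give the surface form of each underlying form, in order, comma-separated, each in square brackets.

/lazsed/:
  (1) Vowel Lowering: no change — [lazsed]
  (2) Regressive Voicing Assimilation: [lazsed] → [lassed]
  (3) Final Vowel Deletion: no change — [lassed]
  (4) Spirantization: no change — [lassed]
/itozigor/:
  (1) Vowel Lowering: no change — [itozigor]
  (2) Regressive Voicing Assimilation: no change — [itozigor]
  (3) Final Vowel Deletion: no change — [itozigor]
  (4) Spirantization: [itozigor] → [itozihor]
/degasda/:
  (1) Vowel Lowering: no change — [degasda]
  (2) Regressive Voicing Assimilation: [degasda] → [degazda]
  (3) Final Vowel Deletion: [degazda] → [degazd]
  (4) Spirantization: [degazd] → [dehazd]

[lassed], [itozihor], [dehazd]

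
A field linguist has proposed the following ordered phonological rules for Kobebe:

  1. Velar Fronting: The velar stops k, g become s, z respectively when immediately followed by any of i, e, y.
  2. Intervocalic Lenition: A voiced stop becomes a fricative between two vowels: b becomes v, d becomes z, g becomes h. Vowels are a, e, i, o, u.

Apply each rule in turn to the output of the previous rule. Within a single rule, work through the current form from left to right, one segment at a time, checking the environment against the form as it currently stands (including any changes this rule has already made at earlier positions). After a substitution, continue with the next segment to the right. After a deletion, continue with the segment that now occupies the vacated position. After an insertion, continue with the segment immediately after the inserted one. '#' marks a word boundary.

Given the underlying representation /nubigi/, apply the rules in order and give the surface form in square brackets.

1 Velar Fronting: [nubigi] → [nubizi]
2 Intervocalic Lenition: [nubizi] → [nuvizi]

[nuvizi]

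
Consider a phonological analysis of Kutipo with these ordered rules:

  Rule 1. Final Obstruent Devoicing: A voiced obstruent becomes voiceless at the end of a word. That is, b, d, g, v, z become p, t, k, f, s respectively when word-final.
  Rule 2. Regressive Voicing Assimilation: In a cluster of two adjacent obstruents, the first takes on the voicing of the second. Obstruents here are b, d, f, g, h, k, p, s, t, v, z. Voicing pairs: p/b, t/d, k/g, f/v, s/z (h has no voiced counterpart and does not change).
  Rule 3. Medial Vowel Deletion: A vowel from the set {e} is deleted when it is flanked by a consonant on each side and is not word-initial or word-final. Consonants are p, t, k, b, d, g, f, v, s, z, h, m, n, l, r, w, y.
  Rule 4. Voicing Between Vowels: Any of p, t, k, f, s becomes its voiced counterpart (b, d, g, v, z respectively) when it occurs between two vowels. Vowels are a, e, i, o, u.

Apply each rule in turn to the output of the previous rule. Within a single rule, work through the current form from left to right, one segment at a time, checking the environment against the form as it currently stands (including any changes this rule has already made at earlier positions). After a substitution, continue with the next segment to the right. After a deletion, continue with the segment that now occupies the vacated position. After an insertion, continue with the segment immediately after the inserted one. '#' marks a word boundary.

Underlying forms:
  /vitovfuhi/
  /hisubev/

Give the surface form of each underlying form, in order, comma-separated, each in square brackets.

/vitovfuhi/:
  Rule 1 Final Obstruent Devoicing: no change — [vitovfuhi]
  Rule 2 Regressive Voicing Assimilation: [vitovfuhi] → [vitoffuhi]
  Rule 3 Medial Vowel Deletion: no change — [vitoffuhi]
  Rule 4 Voicing Between Vowels: [vitoffuhi] → [vidoffuhi]
/hisubev/:
  Rule 1 Final Obstruent Devoicing: [hisubev] → [hisubef]
  Rule 2 Regressive Voicing Assimilation: no change — [hisubef]
  Rule 3 Medial Vowel Deletion: [hisubef] → [hisubf]
  Rule 4 Voicing Between Vowels: [hisubf] → [hizubf]

[vidoffuhi], [hizubf]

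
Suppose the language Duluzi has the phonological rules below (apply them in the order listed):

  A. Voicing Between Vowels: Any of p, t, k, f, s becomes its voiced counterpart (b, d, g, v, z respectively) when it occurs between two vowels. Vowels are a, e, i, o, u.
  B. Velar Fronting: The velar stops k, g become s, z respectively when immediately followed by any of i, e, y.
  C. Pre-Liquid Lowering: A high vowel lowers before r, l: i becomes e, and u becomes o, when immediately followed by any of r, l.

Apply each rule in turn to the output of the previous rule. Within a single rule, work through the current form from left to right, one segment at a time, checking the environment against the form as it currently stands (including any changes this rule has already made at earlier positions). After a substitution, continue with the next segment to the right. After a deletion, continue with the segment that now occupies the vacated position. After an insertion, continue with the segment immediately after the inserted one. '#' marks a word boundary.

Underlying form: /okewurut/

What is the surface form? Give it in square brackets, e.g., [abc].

[ozeworut]

A Voicing Between Vowels: [okewurut] → [ogewurut]
B Velar Fronting: [ogewurut] → [ozewurut]
C Pre-Liquid Lowering: [ozewurut] → [ozeworut]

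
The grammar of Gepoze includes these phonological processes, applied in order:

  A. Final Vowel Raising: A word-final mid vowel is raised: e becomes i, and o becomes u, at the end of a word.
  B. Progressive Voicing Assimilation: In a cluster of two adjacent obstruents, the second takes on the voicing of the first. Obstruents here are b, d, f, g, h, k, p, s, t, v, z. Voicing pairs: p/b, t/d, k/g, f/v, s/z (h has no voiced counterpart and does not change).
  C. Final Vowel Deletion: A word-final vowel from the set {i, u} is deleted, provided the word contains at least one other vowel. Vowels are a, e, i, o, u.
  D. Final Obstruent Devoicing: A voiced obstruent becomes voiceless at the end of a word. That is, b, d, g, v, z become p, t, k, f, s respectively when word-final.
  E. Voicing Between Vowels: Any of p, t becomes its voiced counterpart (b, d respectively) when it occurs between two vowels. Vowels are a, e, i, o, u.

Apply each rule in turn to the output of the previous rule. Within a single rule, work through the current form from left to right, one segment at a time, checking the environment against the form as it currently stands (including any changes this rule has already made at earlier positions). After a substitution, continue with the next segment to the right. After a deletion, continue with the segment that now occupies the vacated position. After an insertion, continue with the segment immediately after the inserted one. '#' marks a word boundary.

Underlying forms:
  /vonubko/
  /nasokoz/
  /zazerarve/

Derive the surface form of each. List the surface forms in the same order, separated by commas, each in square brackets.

/vonubko/:
  A Final Vowel Raising: [vonubko] → [vonubku]
  B Progressive Voicing Assimilation: [vonubku] → [vonubgu]
  C Final Vowel Deletion: [vonubgu] → [vonubg]
  D Final Obstruent Devoicing: [vonubg] → [vonubk]
  E Voicing Between Vowels: no change — [vonubk]
/nasokoz/:
  A Final Vowel Raising: no change — [nasokoz]
  B Progressive Voicing Assimilation: no change — [nasokoz]
  C Final Vowel Deletion: no change — [nasokoz]
  D Final Obstruent Devoicing: [nasokoz] → [nasokos]
  E Voicing Between Vowels: no change — [nasokos]
/zazerarve/:
  A Final Vowel Raising: [zazerarve] → [zazerarvi]
  B Progressive Voicing Assimilation: no change — [zazerarvi]
  C Final Vowel Deletion: [zazerarvi] → [zazerarv]
  D Final Obstruent Devoicing: [zazerarv] → [zazerarf]
  E Voicing Between Vowels: no change — [zazerarf]

[vonubk], [nasokos], [zazerarf]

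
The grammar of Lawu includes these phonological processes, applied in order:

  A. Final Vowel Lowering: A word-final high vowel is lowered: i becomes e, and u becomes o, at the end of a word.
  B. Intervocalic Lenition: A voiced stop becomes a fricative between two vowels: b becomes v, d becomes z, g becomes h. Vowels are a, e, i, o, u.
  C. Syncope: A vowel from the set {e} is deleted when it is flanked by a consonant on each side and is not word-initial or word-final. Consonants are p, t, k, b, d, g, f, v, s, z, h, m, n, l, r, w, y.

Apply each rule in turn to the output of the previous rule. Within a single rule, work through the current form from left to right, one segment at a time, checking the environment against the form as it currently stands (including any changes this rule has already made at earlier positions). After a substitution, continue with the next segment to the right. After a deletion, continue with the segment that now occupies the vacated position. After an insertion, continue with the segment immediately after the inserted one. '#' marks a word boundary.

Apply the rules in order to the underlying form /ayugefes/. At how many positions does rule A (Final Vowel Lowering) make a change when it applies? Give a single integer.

0

A Final Vowel Lowering: no change — [ayugefes]
B Intervocalic Lenition: [ayugefes] → [ayuhefes]
C Syncope: [ayuhefes] → [ayuhfs]
Rule A changed 0 position(s).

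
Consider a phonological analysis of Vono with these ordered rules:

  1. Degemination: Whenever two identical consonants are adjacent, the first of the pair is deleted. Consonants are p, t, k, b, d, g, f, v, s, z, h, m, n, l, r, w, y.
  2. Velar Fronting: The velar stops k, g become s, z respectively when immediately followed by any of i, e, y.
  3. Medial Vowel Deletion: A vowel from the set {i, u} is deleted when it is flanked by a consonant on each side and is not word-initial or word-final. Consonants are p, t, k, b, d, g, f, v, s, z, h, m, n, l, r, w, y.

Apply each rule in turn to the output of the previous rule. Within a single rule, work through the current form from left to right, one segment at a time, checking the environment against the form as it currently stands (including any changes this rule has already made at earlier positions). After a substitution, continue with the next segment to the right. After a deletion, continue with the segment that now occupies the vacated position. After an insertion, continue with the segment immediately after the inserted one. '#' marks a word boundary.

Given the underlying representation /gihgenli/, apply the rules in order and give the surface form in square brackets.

1 Degemination: no change — [gihgenli]
2 Velar Fronting: [gihgenli] → [zihzenli]
3 Medial Vowel Deletion: [zihzenli] → [zhzenli]

[zhzenli]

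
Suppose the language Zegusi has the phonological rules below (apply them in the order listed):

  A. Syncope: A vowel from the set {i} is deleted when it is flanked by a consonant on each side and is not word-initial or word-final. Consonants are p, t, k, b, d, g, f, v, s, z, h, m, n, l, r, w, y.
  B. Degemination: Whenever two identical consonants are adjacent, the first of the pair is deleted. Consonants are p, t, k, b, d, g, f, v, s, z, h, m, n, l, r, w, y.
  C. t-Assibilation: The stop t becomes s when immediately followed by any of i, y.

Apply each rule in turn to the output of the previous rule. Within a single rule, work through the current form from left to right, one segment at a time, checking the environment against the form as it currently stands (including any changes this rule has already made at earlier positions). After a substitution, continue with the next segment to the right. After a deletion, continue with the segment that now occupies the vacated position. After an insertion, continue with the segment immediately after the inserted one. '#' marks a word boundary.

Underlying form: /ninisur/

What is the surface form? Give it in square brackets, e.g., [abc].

A Syncope: [ninisur] → [nnsur]
B Degemination: [nnsur] → [nsur]
C t-Assibilation: no change — [nsur]

[nsur]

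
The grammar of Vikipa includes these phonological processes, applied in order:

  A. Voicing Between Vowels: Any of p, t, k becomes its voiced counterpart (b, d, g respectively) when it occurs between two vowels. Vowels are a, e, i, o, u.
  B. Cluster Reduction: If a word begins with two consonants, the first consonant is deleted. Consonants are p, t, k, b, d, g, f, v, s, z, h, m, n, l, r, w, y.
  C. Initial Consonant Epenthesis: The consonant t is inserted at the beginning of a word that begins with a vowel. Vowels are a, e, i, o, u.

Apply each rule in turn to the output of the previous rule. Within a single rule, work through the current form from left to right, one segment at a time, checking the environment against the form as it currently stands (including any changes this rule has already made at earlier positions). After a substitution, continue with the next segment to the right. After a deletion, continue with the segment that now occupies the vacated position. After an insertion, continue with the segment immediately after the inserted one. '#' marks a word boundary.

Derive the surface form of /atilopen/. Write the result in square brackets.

A Voicing Between Vowels: [atilopen] → [adiloben]
B Cluster Reduction: no change — [adiloben]
C Initial Consonant Epenthesis: [adiloben] → [tadiloben]

[tadiloben]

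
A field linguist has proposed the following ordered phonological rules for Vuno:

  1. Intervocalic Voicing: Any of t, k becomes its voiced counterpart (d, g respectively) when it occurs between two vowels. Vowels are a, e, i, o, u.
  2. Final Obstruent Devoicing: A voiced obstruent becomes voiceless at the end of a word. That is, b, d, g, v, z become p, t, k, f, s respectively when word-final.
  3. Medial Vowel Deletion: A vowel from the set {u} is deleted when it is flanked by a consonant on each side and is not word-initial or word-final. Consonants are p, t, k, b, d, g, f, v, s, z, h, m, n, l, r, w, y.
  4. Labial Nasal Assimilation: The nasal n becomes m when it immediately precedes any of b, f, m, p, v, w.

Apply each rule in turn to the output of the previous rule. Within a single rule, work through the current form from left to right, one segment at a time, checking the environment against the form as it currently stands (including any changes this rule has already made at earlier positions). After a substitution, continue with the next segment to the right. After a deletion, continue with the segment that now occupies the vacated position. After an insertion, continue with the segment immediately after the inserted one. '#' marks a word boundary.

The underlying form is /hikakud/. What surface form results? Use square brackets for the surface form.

[higagt]

1 Intervocalic Voicing: [hikakud] → [higagud]
2 Final Obstruent Devoicing: [higagud] → [higagut]
3 Medial Vowel Deletion: [higagut] → [higagt]
4 Labial Nasal Assimilation: no change — [higagt]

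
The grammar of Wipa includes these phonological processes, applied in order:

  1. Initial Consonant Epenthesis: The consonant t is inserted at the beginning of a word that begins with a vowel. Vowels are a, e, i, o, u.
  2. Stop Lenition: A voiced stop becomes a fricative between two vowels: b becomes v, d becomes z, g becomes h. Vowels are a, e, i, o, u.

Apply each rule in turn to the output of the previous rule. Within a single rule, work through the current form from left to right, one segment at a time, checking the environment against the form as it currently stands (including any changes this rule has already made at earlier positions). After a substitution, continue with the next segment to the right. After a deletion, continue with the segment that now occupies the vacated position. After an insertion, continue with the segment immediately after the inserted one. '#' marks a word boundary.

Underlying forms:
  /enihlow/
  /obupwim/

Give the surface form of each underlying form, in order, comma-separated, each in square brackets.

/enihlow/:
  1 Initial Consonant Epenthesis: [enihlow] → [tenihlow]
  2 Stop Lenition: no change — [tenihlow]
/obupwim/:
  1 Initial Consonant Epenthesis: [obupwim] → [tobupwim]
  2 Stop Lenition: [tobupwim] → [tovupwim]

[tenihlow], [tovupwim]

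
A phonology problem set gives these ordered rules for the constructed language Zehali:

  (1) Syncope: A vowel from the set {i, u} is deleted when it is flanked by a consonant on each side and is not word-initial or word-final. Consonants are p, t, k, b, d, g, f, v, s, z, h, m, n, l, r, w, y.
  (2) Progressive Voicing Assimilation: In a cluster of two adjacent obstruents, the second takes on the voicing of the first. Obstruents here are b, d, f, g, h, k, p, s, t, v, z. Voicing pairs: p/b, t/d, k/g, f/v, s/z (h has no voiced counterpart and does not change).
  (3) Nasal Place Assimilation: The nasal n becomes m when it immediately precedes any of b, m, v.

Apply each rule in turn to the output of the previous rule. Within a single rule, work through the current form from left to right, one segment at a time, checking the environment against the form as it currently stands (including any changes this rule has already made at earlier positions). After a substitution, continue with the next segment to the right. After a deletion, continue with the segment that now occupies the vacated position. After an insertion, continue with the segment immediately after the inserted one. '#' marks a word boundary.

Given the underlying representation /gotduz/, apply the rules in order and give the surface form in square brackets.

(1) Syncope: [gotduz] → [gotdz]
(2) Progressive Voicing Assimilation: [gotdz] → [gotts]
(3) Nasal Place Assimilation: no change — [gotts]

[gotts]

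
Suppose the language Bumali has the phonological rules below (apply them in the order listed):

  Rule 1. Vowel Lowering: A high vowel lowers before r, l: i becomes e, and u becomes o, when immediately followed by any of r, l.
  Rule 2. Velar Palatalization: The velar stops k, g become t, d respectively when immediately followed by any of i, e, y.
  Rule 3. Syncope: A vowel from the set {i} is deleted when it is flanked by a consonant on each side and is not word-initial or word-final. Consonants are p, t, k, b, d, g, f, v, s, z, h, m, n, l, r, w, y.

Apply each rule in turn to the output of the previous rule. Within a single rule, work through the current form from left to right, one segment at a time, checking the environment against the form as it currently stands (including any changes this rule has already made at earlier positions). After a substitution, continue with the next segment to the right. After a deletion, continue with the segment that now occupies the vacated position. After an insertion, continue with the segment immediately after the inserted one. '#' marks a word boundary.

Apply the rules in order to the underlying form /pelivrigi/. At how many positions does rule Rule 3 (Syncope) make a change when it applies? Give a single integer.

Rule 1 Vowel Lowering: no change — [pelivrigi]
Rule 2 Velar Palatalization: [pelivrigi] → [pelivridi]
Rule 3 Syncope: [pelivridi] → [pelvrdi]
Rule Rule 3 changed 2 position(s).

2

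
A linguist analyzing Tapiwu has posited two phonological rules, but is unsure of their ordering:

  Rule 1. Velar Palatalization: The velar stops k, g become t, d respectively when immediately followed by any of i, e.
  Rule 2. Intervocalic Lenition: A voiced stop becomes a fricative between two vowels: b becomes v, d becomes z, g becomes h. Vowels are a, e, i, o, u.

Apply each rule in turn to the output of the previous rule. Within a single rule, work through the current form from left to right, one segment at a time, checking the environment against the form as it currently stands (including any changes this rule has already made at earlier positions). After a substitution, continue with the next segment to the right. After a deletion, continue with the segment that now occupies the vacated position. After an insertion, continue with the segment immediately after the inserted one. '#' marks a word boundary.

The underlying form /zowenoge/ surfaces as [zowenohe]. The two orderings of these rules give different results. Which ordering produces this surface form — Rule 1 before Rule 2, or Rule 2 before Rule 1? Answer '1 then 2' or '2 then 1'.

Order 1 then 2:
  1 Velar Palatalization: [zowenoge] → [zowenode]
  2 Intervocalic Lenition: [zowenode] → [zowenoze]
  result: [zowenoze]
Order 2 then 1:
  2 Intervocalic Lenition: [zowenoge] → [zowenohe]
  1 Velar Palatalization: no change — [zowenohe]
  result: [zowenohe]

2 then 1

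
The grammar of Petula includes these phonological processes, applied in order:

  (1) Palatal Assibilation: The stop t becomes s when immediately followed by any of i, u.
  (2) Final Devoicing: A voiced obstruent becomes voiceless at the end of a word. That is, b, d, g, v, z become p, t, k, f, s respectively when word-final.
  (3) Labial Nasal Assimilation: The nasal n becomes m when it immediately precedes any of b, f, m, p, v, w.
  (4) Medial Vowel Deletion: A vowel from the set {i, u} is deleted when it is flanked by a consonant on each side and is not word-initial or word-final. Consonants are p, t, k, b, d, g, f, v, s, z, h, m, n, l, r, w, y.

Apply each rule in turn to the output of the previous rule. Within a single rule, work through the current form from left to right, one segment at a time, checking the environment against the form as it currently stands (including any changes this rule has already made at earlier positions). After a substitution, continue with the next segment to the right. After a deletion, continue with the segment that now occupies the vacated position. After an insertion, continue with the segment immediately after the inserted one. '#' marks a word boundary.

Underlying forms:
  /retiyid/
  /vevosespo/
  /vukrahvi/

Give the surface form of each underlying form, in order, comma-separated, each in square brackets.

[resyt], [vevosespo], [vkrahvi]

/retiyid/:
  (1) Palatal Assibilation: [retiyid] → [resiyid]
  (2) Final Devoicing: [resiyid] → [resiyit]
  (3) Labial Nasal Assimilation: no change — [resiyit]
  (4) Medial Vowel Deletion: [resiyit] → [resyt]
/vevosespo/:
  (1) Palatal Assibilation: no change — [vevosespo]
  (2) Final Devoicing: no change — [vevosespo]
  (3) Labial Nasal Assimilation: no change — [vevosespo]
  (4) Medial Vowel Deletion: no change — [vevosespo]
/vukrahvi/:
  (1) Palatal Assibilation: no change — [vukrahvi]
  (2) Final Devoicing: no change — [vukrahvi]
  (3) Labial Nasal Assimilation: no change — [vukrahvi]
  (4) Medial Vowel Deletion: [vukrahvi] → [vkrahvi]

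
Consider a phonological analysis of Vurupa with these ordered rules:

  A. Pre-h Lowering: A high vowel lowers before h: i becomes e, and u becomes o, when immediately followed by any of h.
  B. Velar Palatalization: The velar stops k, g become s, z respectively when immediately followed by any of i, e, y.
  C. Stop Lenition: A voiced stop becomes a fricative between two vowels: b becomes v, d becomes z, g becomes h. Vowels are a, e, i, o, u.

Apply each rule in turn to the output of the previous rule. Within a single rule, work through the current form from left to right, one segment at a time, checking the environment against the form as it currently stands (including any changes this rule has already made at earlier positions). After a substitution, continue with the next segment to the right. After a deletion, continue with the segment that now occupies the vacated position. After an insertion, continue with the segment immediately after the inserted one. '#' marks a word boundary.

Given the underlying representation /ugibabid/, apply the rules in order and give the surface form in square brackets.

A Pre-h Lowering: no change — [ugibabid]
B Velar Palatalization: [ugibabid] → [uzibabid]
C Stop Lenition: [uzibabid] → [uzivavid]

[uzivavid]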